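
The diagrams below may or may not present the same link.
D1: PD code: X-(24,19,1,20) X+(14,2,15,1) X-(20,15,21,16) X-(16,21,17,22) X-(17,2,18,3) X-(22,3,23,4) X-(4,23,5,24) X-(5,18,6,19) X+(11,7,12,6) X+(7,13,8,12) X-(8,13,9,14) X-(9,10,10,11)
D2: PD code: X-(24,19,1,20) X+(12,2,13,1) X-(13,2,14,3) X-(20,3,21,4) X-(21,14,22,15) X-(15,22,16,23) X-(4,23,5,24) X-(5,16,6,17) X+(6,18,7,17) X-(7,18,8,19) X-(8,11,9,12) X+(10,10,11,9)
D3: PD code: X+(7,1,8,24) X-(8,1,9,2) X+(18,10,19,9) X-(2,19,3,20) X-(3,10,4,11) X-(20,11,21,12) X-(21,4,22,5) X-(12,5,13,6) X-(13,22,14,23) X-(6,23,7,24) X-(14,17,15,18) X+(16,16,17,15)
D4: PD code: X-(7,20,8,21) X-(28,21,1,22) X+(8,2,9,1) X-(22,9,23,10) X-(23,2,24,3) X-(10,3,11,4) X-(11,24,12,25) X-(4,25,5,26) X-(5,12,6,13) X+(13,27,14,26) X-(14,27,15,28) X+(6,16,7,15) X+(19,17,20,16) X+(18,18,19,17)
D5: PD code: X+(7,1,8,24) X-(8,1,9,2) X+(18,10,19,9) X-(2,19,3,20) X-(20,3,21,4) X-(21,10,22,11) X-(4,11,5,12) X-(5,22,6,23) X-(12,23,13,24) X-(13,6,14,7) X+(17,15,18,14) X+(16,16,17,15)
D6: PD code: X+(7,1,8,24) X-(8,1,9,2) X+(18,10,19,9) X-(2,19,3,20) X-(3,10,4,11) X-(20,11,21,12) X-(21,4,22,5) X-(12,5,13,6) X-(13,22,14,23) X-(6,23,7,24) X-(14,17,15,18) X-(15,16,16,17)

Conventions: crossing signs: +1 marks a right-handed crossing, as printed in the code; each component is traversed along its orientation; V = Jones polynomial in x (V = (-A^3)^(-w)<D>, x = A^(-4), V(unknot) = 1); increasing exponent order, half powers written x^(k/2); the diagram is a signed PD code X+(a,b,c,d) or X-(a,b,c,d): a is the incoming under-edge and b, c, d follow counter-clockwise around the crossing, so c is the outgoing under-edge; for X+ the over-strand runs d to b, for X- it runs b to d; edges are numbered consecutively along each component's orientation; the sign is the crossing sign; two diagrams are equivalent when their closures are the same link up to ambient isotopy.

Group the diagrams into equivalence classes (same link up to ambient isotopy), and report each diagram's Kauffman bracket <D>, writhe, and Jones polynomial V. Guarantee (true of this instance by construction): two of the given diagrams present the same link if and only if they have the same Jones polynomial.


classes: {D1, D2, D3, D4, D5, D6}
V(D1) = -x^-7 + x^-6 - x^-5 + x^-4 + x^-2  [12 crossings, <D> = A^-10 + A^-2 - A^2 + A^6 - A^10, w = -6]
D2 (bracket A^-10 + A^-2 - A^2 + A^6 - A^10; 12 crossings at w = -6): V = -x^-7 + x^-6 - x^-5 + x^-4 + x^-2
D3 (bracket A^-10 + A^-2 - A^2 + A^6 - A^10; 12 crossings at w = -6): V = -x^-7 + x^-6 - x^-5 + x^-4 + x^-2
V(D4) = -x^-7 + x^-6 - x^-5 + x^-4 + x^-2  (w -4, c 14, <D> = A^-4 + A^4 - A^8 + A^12 - A^16)
D5 (bracket A^-4 + A^4 - A^8 + A^12 - A^16; 12 crossings at w = -4): V = -x^-7 + x^-6 - x^-5 + x^-4 + x^-2
V(D6) = -x^-7 + x^-6 - x^-5 + x^-4 + x^-2  [12 crossings, <D> = A^-16 + A^-8 - A^-4 + 1 - A^4, w = -8]
note: all 6 diagrams share one V(x), hence one class


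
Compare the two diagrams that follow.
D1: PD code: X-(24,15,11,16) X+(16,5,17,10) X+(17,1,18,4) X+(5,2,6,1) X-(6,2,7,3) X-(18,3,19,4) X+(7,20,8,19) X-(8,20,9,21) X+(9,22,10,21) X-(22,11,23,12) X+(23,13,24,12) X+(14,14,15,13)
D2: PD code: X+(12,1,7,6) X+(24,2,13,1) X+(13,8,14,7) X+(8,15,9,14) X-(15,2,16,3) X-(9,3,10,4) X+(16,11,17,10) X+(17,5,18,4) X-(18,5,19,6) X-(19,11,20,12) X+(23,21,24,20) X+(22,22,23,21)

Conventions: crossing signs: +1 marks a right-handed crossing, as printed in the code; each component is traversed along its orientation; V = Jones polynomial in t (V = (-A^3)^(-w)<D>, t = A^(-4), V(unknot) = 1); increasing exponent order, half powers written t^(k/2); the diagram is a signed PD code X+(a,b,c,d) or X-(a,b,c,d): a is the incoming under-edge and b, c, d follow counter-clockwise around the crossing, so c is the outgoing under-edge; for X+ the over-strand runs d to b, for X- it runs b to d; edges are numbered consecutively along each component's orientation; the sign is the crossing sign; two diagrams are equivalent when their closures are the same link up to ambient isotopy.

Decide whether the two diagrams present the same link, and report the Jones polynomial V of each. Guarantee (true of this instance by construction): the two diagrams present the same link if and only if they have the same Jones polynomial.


same link: yes
V(D1) = 1 + t + t^2 + t^3  [12 crossings, <D> = A^-6 + A^-2 + A^2 + A^6, w = +2]
V(D2) = 1 + t + t^2 + t^3  [12 crossings, <D> = 1 + A^4 + A^8 + A^12, w = +4]
insight: from 12 to 12 crossings by R-moves: one link, two diagrams


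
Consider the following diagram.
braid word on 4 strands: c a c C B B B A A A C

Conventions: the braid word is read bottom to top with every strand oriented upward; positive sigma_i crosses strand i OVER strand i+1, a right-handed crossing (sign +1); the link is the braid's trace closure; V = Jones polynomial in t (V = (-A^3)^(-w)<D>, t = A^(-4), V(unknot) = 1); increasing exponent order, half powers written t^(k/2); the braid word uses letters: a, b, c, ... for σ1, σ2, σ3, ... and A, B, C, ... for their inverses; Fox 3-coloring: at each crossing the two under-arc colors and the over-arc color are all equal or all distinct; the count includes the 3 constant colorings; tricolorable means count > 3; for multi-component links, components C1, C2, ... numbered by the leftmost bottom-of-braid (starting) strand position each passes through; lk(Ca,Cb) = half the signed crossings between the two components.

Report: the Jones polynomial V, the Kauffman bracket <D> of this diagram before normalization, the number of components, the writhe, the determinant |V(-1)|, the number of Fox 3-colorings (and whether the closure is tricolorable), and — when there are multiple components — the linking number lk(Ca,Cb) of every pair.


V = -t^-7 + t^-4 + 2t^-3 + t^-2 + t^-1
<D> = -A^-11 - A^-7 - 2A^-3 - A + A^13 (w = -5)
3 components over 11 crossings, w = -5
lk(C1,C2): -1
lk(C1,C3) = 0
linking number lk(C2,C3) = 0
27 Fox colorings among 3^11, |V(-1)| = 0: tricolorable
why: free reduction leaves σ3 σ1 σ2⁻¹ σ2⁻¹ σ2⁻¹ σ1⁻¹ σ1⁻¹ σ1⁻¹ σ3⁻¹ of the original 11 letters


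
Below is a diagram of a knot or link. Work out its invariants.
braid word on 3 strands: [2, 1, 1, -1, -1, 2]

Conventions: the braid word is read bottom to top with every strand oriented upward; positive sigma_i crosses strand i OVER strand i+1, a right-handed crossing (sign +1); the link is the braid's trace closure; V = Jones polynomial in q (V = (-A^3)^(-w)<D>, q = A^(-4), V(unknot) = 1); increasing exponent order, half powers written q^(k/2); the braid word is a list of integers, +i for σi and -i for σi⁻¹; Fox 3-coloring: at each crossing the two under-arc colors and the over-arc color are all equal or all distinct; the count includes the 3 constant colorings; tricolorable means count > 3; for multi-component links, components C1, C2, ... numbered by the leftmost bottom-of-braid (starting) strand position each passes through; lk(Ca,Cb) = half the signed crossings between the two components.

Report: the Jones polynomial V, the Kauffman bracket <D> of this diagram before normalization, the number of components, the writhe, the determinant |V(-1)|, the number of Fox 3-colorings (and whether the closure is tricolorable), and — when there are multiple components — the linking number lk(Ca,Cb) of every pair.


Jones polynomial: V(q) = 1 + q + q^2 + q^3
<D> = A^-6 + A^-2 + A^2 + A^6; writhe +2
components 3, writhe +2 (6 crossings)
linking number lk(C1,C2) = 0
lk(C1,C3): 0
lk(C2,C3) = +1
3-colorings: 9 of 3^6, det 0 — tricolorable
note: det 0 = |V(-1)|; divisible by 3, so tricolorable


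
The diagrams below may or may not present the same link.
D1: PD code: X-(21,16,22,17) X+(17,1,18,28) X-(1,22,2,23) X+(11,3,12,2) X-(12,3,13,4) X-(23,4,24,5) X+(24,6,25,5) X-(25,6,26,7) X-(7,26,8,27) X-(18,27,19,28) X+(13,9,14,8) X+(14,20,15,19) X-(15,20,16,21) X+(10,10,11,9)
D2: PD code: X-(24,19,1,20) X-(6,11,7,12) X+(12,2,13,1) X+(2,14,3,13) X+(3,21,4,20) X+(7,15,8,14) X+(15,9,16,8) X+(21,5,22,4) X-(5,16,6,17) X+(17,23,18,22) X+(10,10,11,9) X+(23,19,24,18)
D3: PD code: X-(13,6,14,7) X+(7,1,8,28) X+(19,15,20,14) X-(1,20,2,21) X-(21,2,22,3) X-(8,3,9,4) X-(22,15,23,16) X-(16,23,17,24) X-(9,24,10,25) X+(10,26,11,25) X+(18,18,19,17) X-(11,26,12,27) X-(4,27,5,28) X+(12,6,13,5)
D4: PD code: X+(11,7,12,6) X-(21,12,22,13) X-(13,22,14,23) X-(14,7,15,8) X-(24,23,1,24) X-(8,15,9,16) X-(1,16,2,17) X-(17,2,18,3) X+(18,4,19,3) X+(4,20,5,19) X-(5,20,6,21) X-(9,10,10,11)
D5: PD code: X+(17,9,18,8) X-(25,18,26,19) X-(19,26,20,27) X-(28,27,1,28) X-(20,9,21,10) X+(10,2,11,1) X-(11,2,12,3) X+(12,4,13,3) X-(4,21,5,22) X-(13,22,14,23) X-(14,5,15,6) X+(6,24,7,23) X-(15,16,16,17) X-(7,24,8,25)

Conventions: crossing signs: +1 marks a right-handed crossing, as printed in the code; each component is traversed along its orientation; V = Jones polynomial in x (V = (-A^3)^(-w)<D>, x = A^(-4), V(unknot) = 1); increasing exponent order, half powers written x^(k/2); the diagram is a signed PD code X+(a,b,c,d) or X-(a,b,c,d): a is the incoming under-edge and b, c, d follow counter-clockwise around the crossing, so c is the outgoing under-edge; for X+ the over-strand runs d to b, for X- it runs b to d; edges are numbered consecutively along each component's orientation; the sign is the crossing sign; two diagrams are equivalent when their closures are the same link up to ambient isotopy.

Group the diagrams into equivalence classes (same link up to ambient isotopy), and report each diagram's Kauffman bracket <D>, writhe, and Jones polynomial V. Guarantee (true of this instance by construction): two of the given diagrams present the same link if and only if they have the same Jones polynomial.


equivalence classes: {D1} | {D2} | {D3, D4, D5}
D1 (bracket A^-2 + A^6 - A^10; 14 crossings at w = -2): V = -x^-4 + x^-3 + x^-1
D2 (bracket -A^-10 + A^-6 - A^-2 + A^2 + A^10; 12 crossings at w = +6): V = x^2 + x^4 - x^5 + x^6 - x^7
D3 (bracket A^-8 - A^-4 + 2 - A^4 + A^8 - A^12; 14 crossings at w = -4): V = -x^-6 + x^-5 - x^-4 + 2x^-3 - x^-2 + x^-1
D4 (bracket A^-14 - A^-10 + 2A^-6 - A^-2 + A^2 - A^6; 12 crossings at w = -6): V = -x^-6 + x^-5 - x^-4 + 2x^-3 - x^-2 + x^-1
V(D5) = -x^-6 + x^-5 - x^-4 + 2x^-3 - x^-2 + x^-1  [14 crossings, <D> = A^-14 - A^-10 + 2A^-6 - A^-2 + A^2 - A^6, w = -6]
observation: comparing 5 Jones polynomials yields 3 groups


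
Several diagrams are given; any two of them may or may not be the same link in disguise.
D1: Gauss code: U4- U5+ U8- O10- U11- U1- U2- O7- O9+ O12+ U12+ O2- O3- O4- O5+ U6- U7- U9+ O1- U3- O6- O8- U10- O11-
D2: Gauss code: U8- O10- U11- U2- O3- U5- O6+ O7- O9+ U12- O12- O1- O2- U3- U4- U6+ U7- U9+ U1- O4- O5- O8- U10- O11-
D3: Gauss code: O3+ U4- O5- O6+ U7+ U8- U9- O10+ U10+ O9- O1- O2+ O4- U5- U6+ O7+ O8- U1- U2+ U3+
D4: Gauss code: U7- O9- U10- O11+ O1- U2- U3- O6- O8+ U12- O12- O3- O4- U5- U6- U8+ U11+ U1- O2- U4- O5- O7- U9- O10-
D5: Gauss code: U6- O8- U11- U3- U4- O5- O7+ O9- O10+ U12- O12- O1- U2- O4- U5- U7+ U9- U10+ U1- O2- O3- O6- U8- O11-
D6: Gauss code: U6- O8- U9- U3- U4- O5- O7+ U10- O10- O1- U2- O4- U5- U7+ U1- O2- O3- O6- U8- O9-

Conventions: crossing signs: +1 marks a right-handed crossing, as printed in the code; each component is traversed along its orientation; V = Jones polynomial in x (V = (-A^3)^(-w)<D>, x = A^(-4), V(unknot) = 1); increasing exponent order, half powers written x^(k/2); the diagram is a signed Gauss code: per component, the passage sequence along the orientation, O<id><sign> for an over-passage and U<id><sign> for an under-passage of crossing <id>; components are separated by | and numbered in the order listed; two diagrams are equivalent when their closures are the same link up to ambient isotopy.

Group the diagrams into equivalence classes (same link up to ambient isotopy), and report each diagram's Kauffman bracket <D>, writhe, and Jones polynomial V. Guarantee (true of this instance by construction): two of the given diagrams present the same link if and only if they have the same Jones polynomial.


classes: {D1, D2, D4, D5, D6} | {D3}
V(D1) = x^-8 - 2x^-7 + x^-6 - 2x^-5 + 2x^-4 + x^-2  [12 crossings, <D> = A^-10 + 2A^-2 - 2A^2 + A^6 - 2A^10 + A^14, w = -6]
V(D2) = x^-8 - 2x^-7 + x^-6 - 2x^-5 + 2x^-4 + x^-2  (w -8, c 12, <D> = A^-16 + 2A^-8 - 2A^-4 + 1 - 2A^4 + A^8)
V(D3) = 1  (w 0, c 10, <D> = 1)
D4 (bracket A^-16 + 2A^-8 - 2A^-4 + 1 - 2A^4 + A^8; 12 crossings at w = -8): V = x^-8 - 2x^-7 + x^-6 - 2x^-5 + 2x^-4 + x^-2
V(D5) = x^-8 - 2x^-7 + x^-6 - 2x^-5 + 2x^-4 + x^-2  [12 crossings, <D> = A^-16 + 2A^-8 - 2A^-4 + 1 - 2A^4 + A^8, w = -8]
D6 (bracket A^-16 + 2A^-8 - 2A^-4 + 1 - 2A^4 + A^8; 10 crossings at w = -8): V = x^-8 - 2x^-7 + x^-6 - 2x^-5 + 2x^-4 + x^-2
note: comparing 6 Jones polynomials yields 2 groups


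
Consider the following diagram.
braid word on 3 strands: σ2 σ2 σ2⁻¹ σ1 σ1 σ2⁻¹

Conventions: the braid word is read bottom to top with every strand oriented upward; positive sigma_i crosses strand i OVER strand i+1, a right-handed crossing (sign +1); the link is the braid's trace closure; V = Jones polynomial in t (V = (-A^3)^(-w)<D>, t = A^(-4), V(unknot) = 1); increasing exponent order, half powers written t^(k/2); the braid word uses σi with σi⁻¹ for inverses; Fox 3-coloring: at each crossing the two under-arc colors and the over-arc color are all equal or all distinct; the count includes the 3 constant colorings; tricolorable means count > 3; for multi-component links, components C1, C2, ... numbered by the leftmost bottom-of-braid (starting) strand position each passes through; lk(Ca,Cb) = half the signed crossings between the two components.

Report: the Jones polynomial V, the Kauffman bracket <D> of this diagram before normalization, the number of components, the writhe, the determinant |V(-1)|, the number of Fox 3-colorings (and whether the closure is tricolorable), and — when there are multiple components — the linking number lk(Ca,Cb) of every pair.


V(t) = 1 + t + t^2 + t^3
bracket: A^-6 + A^-2 + A^2 + A^6, w = +2
3 components, writhe +2, over 6 crossings
lk(C1,C2) = 0
linking number lk(C1,C3) = +1
lk(C2,C3): 0
det 0, colorings 9 of 3^6 — tricolorable
observation: det 0 = |V(-1)|; divisible by 3, so tricolorable


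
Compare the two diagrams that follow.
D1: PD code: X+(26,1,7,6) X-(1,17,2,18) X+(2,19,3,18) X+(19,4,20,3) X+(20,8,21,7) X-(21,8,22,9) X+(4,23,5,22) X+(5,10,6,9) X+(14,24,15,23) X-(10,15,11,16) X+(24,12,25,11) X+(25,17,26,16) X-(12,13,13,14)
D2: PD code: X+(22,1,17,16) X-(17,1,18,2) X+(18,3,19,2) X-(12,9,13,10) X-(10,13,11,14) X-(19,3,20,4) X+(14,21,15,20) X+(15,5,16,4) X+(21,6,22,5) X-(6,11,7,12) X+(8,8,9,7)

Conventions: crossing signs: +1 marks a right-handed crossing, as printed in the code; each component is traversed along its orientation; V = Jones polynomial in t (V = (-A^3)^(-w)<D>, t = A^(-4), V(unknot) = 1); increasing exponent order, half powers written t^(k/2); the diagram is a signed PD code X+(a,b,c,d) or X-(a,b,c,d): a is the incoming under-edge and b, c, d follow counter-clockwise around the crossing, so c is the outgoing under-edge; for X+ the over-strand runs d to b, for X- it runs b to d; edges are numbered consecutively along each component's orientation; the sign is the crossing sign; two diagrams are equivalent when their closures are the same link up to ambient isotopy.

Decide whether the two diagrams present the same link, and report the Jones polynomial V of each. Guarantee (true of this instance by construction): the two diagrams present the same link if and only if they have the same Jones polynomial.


equivalent: no
V(D1) = -t^(3/2) + t^(5/2) - 3t^(7/2) + 2t^(9/2) - 2t^(11/2) + 2t^(13/2) - t^(15/2)  (w +5, c 13, <D> = A^-15 - 2A^-11 + 2A^-7 - 2A^-3 + 3A - A^5 + A^9)
D2 (bracket A^-3 + 2A^5 - A^9 + A^13 - A^17; 11 crossings at w = +1): V = t^(-7/2) - t^(-5/2) + t^(-3/2) - 2t^(-1/2) - t^(3/2)
why: V(t) takes 2 values over 2 diagrams, fixing the grouping


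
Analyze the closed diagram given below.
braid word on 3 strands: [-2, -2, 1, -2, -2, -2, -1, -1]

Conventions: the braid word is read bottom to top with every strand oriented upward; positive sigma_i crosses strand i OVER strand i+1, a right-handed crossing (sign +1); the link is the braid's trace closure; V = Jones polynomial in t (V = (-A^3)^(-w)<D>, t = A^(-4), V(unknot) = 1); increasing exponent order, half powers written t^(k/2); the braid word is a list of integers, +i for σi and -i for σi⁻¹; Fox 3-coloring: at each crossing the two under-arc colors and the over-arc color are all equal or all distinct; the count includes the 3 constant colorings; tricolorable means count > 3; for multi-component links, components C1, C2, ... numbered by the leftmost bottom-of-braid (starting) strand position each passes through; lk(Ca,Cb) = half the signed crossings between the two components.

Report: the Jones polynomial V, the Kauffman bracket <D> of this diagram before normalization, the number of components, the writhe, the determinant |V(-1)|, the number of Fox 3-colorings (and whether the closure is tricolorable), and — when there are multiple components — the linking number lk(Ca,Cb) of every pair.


V = -t^-9 + 2t^-8 - 3t^-7 + 3t^-6 - 3t^-5 + 3t^-4 - t^-3 + t^-2
<D> = A^-10 - A^-6 + 3A^-2 - 3A^2 + 3A^6 - 3A^10 + 2A^14 - A^18 (w = -6)
1 component over 8 crossings, w = -6
3 Fox colorings among 3^8, |V(-1)| = 17: not tricolorable
why: w = -6 (over 8 crossings) is diagram-only; (-A^3)^(6) removes it from V


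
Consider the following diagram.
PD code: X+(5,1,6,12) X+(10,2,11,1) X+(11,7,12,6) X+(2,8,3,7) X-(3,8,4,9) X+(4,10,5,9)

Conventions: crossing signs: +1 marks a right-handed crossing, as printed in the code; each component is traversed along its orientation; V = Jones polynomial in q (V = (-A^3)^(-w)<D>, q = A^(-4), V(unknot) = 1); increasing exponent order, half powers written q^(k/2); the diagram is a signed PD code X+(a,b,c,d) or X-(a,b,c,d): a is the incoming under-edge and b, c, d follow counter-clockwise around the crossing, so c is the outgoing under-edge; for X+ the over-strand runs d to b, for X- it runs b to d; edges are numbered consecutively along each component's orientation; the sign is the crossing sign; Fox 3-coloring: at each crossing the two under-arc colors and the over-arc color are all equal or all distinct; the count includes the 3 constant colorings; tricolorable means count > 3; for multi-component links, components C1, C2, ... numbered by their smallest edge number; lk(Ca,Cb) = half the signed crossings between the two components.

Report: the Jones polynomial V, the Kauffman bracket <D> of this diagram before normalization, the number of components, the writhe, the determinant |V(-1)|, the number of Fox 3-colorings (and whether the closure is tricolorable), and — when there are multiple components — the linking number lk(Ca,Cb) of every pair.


V = q + q^3 - q^4
<D> = -A^-4 + 1 + A^8 (w = +4)
1 component over 6 crossings, w = +4
9 Fox colorings among 3^6, |V(-1)| = 3: tricolorable
why: the span of V is 3, forcing >= 3 crossings in any diagram


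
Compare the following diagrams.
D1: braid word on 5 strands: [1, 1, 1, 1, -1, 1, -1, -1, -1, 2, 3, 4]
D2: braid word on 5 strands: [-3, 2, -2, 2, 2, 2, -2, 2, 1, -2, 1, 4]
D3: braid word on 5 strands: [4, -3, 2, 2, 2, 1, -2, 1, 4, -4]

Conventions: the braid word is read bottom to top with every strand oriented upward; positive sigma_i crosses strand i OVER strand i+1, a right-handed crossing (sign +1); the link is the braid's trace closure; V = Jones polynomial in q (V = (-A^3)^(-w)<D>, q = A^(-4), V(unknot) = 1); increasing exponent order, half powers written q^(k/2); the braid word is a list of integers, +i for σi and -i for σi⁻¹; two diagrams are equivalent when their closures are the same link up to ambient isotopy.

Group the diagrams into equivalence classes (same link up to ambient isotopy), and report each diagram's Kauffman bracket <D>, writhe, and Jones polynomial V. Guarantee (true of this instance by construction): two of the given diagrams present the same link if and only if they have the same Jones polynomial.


classes: {D1} | {D2, D3}
V(D1) = 1  [12 crossings, <D> = A^12, w = +4]
V(D2) = q - q^2 + 2q^3 - q^4 + q^5 - q^6  [12 crossings, <D> = -A^-12 + A^-8 - A^-4 + 2 - A^4 + A^8, w = +4]
V(D3) = q - q^2 + 2q^3 - q^4 + q^5 - q^6  (w +4, c 10, <D> = -A^-12 + A^-8 - A^-4 + 2 - A^4 + A^8)
insight: V(q) takes 2 values over 3 diagrams, fixing the grouping


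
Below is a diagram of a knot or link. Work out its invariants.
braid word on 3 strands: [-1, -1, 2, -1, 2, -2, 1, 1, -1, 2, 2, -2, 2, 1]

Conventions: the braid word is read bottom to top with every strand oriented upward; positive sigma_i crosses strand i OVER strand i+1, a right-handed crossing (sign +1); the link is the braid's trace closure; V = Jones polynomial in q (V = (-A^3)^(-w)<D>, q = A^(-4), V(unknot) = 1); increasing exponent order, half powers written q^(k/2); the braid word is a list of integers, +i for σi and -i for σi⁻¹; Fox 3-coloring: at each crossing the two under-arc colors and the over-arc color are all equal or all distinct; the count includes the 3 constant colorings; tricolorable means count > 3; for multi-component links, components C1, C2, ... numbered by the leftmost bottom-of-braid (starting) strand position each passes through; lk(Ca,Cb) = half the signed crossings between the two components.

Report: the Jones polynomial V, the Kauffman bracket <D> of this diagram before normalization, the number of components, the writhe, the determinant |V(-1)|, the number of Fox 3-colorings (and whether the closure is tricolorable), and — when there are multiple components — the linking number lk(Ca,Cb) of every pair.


Jones polynomial: V(q) = q + q^3 - q^4
<D> = -A^-10 + A^-6 + A^2; writhe +2
components 1, writhe +2 (14 crossings)
3-colorings: 9 of 3^14, det 3 — tricolorable
note: det 3 = |V(-1)|; divisible by 3, so tricolorable


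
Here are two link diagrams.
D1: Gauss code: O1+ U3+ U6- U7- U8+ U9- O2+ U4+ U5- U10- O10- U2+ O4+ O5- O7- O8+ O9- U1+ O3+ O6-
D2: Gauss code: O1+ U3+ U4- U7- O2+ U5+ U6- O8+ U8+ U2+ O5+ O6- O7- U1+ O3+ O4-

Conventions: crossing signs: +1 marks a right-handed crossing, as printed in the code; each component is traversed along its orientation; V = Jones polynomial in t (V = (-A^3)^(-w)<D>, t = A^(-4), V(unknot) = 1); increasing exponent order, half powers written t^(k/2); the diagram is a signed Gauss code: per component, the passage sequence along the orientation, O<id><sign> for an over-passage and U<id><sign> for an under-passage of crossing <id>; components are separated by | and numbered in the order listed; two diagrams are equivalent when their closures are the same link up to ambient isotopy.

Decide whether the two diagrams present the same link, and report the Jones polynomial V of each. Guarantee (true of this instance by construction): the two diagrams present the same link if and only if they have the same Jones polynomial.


same link: yes
V(D1) = 1  [10 crossings, <D> = 1, w = 0]
V(D2) = 1  (w +2, c 8, <D> = A^6)
note: all 2 diagrams share one V(t), hence one class


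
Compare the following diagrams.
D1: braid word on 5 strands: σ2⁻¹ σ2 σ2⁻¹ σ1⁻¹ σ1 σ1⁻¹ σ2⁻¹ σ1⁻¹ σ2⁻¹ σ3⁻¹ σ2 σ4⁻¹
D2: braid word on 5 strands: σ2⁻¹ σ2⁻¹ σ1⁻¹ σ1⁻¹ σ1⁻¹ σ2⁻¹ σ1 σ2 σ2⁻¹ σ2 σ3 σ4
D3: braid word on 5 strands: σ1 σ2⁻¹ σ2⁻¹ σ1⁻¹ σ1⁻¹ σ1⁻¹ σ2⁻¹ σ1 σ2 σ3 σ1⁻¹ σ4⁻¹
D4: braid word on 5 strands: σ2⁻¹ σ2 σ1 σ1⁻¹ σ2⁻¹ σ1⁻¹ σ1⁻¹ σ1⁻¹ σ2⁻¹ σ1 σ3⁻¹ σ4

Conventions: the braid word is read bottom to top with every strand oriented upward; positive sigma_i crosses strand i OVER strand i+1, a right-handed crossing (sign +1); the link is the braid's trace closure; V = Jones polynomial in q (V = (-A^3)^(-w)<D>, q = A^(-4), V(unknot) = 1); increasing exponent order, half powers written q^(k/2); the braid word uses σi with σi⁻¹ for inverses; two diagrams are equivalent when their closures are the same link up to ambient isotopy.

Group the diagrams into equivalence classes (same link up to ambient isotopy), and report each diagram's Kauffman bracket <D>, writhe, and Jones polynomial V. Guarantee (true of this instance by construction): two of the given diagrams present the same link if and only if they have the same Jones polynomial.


classes: {D1} | {D2, D3, D4}
V(D1) = -q^-4 + q^-3 + q^-1  [12 crossings, <D> = A^-14 + A^-6 - A^-2, w = -6]
D2 (bracket A^-2 - A^2 + 2A^6 - A^10 + A^14 - A^18; 12 crossings at w = -2): V = -q^-6 + q^-5 - q^-4 + 2q^-3 - q^-2 + q^-1
V(D3) = -q^-6 + q^-5 - q^-4 + 2q^-3 - q^-2 + q^-1  [12 crossings, <D> = A^-8 - A^-4 + 2 - A^4 + A^8 - A^12, w = -4]
D4 (bracket A^-8 - A^-4 + 2 - A^4 + A^8 - A^12; 12 crossings at w = -4): V = -q^-6 + q^-5 - q^-4 + 2q^-3 - q^-2 + q^-1
insight: 2 values of V(q) split the 4 diagrams


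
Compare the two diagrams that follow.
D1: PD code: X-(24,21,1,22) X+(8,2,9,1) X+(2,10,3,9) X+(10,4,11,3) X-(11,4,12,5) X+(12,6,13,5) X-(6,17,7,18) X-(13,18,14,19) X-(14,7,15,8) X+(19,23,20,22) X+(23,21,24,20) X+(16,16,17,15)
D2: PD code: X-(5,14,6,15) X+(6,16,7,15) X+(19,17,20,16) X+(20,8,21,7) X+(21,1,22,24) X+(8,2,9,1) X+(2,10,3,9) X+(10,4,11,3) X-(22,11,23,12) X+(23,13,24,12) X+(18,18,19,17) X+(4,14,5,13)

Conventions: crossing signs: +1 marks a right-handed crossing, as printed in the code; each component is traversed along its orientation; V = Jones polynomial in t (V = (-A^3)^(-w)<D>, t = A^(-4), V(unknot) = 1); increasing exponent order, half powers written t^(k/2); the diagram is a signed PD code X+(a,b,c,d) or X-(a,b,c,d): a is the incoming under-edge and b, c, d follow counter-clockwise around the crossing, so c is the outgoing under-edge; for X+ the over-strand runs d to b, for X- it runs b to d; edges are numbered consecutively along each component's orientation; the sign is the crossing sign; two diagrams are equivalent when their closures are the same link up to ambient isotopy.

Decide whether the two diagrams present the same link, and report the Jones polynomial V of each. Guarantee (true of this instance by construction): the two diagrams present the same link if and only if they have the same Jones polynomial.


same link: no
V(D1) = 1  [12 crossings, <D> = A^6, w = +2]
V(D2) = t^2 + t^4 - t^5 + t^6 - t^7  (w +8, c 12, <D> = -A^-4 + 1 - A^4 + A^8 + A^16)
note: 2 classes among 2 diagrams; unequal V(t) rules out equality


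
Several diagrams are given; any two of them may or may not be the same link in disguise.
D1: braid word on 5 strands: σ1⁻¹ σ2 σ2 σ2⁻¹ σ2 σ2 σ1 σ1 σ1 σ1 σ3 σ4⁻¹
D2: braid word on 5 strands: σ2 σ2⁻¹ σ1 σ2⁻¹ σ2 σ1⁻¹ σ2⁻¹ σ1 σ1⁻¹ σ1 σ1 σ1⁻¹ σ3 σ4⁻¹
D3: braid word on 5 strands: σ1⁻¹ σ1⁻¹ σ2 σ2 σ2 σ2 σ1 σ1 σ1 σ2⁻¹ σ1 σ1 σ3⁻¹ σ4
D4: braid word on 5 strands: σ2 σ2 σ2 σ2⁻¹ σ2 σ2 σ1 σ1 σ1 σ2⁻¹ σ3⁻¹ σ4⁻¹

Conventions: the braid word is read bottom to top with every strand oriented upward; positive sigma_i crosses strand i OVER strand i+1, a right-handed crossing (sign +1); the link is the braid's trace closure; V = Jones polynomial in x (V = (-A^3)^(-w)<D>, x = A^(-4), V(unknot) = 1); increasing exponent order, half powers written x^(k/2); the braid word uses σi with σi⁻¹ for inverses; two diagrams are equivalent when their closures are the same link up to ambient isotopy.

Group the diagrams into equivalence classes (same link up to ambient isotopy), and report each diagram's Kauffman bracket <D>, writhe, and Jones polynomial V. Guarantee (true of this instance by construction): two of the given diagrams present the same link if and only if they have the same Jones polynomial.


classes: {D1, D3, D4} | {D2}
V(D1) = x^2 + 2x^4 - 2x^5 + x^6 - 2x^7 + x^8  [12 crossings, <D> = A^-14 - 2A^-10 + A^-6 - 2A^-2 + 2A^2 + A^10, w = +6]
D2 (bracket 1; 14 crossings at w = 0): V = 1
V(D3) = x^2 + 2x^4 - 2x^5 + x^6 - 2x^7 + x^8  (w +6, c 14, <D> = A^-14 - 2A^-10 + A^-6 - 2A^-2 + 2A^2 + A^10)
D4 (bracket A^-20 - 2A^-16 + A^-12 - 2A^-8 + 2A^-4 + A^4; 12 crossings at w = +4): V = x^2 + 2x^4 - 2x^5 + x^6 - 2x^7 + x^8
insight: comparing 4 Jones polynomials yields 2 groups


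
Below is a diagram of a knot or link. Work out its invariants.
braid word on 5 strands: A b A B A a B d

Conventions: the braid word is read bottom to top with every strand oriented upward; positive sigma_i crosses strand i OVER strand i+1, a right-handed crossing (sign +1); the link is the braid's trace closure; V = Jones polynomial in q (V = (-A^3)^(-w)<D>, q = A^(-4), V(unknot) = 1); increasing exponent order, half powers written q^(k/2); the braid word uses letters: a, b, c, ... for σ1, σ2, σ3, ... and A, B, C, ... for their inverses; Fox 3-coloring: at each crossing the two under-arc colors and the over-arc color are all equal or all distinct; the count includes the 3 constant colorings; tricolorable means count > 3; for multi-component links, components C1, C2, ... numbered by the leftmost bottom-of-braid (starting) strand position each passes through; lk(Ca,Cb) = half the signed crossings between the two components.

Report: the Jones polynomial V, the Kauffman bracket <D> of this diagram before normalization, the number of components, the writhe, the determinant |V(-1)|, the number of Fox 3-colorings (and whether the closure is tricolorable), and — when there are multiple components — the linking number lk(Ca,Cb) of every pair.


V = q^-5 + q^-4 + q^-3 + 1
<D> = A^-6 + A^6 + A^10 + A^14 (w = -2)
3 components over 8 crossings, w = -2
lk(C1,C2): -2
lk(C1,C3) = 0
linking number lk(C2,C3) = 0
9 Fox colorings among 3^8, |V(-1)| = 0: tricolorable
why: summing lk over 3 pairs gives -2


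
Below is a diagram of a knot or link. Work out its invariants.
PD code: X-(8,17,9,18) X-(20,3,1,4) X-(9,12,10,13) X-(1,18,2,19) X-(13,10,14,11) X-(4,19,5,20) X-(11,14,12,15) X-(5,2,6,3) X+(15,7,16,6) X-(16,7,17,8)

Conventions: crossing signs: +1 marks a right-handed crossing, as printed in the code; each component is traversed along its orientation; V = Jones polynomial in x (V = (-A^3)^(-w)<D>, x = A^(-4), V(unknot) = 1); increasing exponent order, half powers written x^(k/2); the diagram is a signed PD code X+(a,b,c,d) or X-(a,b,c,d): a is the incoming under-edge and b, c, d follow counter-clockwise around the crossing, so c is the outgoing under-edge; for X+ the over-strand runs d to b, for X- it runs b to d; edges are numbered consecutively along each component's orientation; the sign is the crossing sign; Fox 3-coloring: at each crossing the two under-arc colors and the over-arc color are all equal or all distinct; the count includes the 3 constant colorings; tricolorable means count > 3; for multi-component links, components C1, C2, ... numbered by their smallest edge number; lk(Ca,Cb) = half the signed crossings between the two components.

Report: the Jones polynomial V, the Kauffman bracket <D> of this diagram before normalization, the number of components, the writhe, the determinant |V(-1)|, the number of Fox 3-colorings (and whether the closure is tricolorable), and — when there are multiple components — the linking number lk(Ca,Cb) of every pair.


Jones polynomial: V(x) = x^-8 - 2x^-7 + x^-6 - 2x^-5 + 2x^-4 + x^-2
<D> = A^-16 + 2A^-8 - 2A^-4 + 1 - 2A^4 + A^8; writhe -8
components 1, writhe -8 (10 crossings)
3-colorings: 27 of 3^10, det 9 — tricolorable
note: |V(-1)| = 9: so tricolorable, since 3 divides 9


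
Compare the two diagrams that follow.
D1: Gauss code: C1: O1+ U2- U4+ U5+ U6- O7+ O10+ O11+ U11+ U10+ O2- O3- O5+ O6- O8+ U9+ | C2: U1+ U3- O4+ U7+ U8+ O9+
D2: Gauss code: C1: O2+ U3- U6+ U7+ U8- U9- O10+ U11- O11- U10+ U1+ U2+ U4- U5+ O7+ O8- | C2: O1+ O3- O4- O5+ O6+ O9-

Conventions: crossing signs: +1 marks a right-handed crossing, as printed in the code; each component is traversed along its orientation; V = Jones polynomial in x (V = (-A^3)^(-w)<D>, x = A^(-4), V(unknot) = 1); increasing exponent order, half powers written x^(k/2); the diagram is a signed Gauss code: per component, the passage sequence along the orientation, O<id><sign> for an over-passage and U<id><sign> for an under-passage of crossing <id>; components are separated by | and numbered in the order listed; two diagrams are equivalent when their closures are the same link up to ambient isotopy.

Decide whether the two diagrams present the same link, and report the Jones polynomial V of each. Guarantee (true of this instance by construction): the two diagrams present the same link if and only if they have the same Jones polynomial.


equivalent: no
V(D1) = -x^(3/2) - x^(7/2) + x^(9/2) - x^(11/2)  (w +5, c 11, <D> = A^-7 - A^-3 + A + A^9)
V(D2) = -x^(-1/2) - x^(1/2)  (w +1, c 11, <D> = A + A^5)
why: 2 values of V(x) split the 2 diagrams


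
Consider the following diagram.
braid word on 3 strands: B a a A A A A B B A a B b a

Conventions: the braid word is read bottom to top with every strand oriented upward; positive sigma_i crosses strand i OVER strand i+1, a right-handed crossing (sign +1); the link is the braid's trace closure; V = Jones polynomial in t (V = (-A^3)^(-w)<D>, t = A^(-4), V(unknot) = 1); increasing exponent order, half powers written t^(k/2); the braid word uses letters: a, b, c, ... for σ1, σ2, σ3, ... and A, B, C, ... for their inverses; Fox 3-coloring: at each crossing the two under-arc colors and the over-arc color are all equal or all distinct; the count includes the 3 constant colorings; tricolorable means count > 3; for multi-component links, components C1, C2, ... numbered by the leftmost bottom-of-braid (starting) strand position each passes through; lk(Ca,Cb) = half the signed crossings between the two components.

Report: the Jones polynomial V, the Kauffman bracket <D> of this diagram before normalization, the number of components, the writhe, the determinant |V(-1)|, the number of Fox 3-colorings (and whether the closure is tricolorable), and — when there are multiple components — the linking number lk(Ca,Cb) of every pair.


Jones polynomial: V(t) = -t^-6 + t^-5 - t^-4 + 2t^-3 - t^-2 + t^-1
<D> = A^-8 - A^-4 + 2 - A^4 + A^8 - A^12; writhe -4
components 1, writhe -4 (14 crossings)
3-colorings: 3 of 3^14, det 7 — not tricolorable
note: V spans 5 powers of t: at least 5 crossings in any diagram


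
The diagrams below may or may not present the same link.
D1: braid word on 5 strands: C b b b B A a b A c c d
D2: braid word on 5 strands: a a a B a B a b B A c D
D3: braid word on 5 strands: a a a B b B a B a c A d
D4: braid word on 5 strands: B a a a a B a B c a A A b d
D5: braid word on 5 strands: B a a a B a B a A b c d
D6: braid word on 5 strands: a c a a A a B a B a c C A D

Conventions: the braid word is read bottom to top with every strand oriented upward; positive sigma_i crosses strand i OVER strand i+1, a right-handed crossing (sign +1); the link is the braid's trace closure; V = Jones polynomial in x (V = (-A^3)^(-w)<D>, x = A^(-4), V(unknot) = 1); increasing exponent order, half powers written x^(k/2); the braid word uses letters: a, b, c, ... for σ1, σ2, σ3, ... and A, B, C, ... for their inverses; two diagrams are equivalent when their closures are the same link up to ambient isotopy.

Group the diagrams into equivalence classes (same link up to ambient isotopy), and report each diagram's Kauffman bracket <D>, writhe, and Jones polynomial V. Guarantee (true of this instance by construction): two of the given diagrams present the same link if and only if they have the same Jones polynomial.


equivalence classes: {D1} | {D2, D3, D4, D5, D6}
D1 (bracket -A^-4 + 1 + A^8; 12 crossings at w = +4): V = x + x^3 - x^4
V(D2) = x^-1 - 1 + 2x - 2x^2 + 2x^3 - 2x^4 + x^5  (w +2, c 12, <D> = A^-14 - 2A^-10 + 2A^-6 - 2A^-2 + 2A^2 - A^6 + A^10)
V(D3) = x^-1 - 1 + 2x - 2x^2 + 2x^3 - 2x^4 + x^5  (w +4, c 12, <D> = A^-8 - 2A^-4 + 2 - 2A^4 + 2A^8 - A^12 + A^16)
V(D4) = x^-1 - 1 + 2x - 2x^2 + 2x^3 - 2x^4 + x^5  (w +4, c 14, <D> = A^-8 - 2A^-4 + 2 - 2A^4 + 2A^8 - A^12 + A^16)
V(D5) = x^-1 - 1 + 2x - 2x^2 + 2x^3 - 2x^4 + x^5  (w +4, c 12, <D> = A^-8 - 2A^-4 + 2 - 2A^4 + 2A^8 - A^12 + A^16)
V(D6) = x^-1 - 1 + 2x - 2x^2 + 2x^3 - 2x^4 + x^5  (w +2, c 14, <D> = A^-14 - 2A^-10 + 2A^-6 - 2A^-2 + 2A^2 - A^6 + A^10)
observation: comparing 6 Jones polynomials yields 2 groups


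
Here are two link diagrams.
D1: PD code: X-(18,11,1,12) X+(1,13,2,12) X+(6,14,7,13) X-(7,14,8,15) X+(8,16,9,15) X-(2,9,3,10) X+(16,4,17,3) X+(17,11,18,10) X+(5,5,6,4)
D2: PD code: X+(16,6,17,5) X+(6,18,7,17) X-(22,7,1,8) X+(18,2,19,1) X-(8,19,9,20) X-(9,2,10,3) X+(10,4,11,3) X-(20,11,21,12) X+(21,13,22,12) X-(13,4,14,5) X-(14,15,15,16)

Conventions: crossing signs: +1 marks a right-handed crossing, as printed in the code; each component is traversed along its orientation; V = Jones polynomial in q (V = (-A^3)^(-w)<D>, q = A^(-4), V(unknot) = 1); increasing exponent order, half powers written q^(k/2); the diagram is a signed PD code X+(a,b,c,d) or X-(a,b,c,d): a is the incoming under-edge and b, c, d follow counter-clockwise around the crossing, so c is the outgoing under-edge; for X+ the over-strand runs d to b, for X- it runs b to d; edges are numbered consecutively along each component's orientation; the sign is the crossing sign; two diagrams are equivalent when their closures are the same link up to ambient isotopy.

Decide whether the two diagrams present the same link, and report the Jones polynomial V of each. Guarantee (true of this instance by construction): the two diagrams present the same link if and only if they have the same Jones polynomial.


equivalent: no
D1 (bracket -A^9; 9 crossings at w = +3): V = 1
D2 (bracket -A^-11 + A^-7 - A^-3 + A - A^5; 11 crossings at w = -1): V = q^-2 - q^-1 + 1 - q + q^2
key observation: 2 values of V(q) split the 2 diagrams


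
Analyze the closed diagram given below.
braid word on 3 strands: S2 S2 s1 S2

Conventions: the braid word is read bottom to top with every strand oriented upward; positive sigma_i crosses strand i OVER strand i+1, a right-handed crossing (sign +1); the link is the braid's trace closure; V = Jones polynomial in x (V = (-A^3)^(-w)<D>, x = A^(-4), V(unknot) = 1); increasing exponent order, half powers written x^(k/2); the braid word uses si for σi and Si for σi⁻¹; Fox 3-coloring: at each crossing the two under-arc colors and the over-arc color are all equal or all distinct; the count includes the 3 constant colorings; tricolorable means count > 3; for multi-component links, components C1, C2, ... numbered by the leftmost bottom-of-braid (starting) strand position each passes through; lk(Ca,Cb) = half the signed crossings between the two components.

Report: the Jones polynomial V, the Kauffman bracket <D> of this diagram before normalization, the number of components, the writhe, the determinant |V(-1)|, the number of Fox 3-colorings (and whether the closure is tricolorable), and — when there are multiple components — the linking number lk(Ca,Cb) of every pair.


V(x) = -x^-4 + x^-3 + x^-1
bracket: A^-2 + A^6 - A^10, w = -2
1 component, writhe -2, over 4 crossings
det 3, colorings 9 of 3^4 — tricolorable
observation: det 3 = |V(-1)|; divisible by 3, so tricolorable


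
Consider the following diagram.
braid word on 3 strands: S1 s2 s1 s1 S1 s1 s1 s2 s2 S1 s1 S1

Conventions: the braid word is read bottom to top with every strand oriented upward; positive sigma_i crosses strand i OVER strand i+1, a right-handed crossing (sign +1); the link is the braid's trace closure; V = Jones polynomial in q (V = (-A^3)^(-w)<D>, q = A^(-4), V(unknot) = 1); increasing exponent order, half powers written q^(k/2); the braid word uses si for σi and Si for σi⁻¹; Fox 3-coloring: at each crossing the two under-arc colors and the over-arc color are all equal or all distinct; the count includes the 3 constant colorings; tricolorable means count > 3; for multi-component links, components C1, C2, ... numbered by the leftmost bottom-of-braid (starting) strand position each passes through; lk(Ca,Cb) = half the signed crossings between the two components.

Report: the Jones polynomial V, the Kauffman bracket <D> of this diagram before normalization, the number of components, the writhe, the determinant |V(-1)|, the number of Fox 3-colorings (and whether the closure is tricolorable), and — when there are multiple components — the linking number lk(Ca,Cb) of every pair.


Jones polynomial: V(q) = 2q - 2q^2 + 3q^3 - 3q^4 + 2q^5 - 2q^6 + q^7
<D> = A^-16 - 2A^-12 + 2A^-8 - 3A^-4 + 3 - 2A^4 + 2A^8; writhe +4
components 1, writhe +4 (12 crossings)
3-colorings: 9 of 3^12, det 15 — tricolorable
note: det 15 = |V(-1)|; divisible by 3, so tricolorable
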